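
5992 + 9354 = 15346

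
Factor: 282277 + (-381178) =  - 3^5*11^1*37^1 = -  98901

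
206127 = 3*68709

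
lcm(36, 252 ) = 252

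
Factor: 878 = 2^1 * 439^1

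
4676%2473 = 2203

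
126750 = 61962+64788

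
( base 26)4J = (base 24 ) 53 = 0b1111011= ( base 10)123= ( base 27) 4f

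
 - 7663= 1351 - 9014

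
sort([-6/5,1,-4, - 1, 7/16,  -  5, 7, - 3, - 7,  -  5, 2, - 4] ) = [ - 7, - 5 ,  -  5, - 4, - 4 , - 3, - 6/5, - 1,7/16,1, 2 , 7 ] 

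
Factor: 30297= 3^1 *10099^1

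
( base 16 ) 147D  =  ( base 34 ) 4i9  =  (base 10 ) 5245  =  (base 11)3a39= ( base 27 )757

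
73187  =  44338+28849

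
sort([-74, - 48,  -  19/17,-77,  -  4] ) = [ - 77, - 74,-48, - 4,-19/17]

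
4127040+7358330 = 11485370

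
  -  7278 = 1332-8610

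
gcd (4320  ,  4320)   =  4320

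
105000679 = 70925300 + 34075379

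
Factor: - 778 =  - 2^1*389^1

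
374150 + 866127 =1240277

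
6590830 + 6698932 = 13289762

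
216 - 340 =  - 124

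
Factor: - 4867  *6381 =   -  31056327= -  3^2*31^1*157^1 * 709^1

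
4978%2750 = 2228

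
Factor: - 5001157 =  - 7^1*73^1*9787^1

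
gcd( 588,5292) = 588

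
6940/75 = 92  +  8/15= 92.53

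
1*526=526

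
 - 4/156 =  - 1 + 38/39 = -0.03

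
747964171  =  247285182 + 500678989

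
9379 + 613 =9992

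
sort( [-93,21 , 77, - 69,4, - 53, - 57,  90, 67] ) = [ - 93,-69, -57, - 53, 4, 21, 67,77,90]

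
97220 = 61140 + 36080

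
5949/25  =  237+24/25 = 237.96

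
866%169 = 21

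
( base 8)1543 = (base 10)867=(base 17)300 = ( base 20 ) 237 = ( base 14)45d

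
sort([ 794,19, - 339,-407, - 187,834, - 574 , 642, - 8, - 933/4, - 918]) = [ - 918,  -  574, - 407 , - 339, - 933/4 , - 187, - 8,19, 642,  794,834]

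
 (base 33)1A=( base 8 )53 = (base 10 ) 43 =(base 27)1g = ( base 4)223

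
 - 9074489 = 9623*(-943)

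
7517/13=578 + 3/13 = 578.23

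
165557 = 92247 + 73310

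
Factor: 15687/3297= 747/157 =3^2*83^1*157^( - 1)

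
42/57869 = 6/8267 = 0.00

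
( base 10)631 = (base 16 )277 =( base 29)lm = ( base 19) 1e4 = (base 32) JN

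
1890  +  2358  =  4248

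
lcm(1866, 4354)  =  13062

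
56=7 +49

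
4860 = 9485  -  4625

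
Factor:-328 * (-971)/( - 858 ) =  - 2^2*3^( - 1)*11^( - 1 )*13^( - 1)*41^1*971^1 = -159244/429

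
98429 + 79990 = 178419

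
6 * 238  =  1428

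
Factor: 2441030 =2^1*5^1*17^1*83^1*173^1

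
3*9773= 29319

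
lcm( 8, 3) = 24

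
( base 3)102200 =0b100111011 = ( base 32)9r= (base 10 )315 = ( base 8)473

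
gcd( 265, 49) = 1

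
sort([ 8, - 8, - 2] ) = [ - 8, - 2, 8] 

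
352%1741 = 352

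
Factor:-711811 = -711811^1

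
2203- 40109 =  - 37906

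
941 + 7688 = 8629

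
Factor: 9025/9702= 2^( - 1)*3^( - 2 )*5^2*7^( - 2 )*11^( - 1 )*19^2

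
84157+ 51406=135563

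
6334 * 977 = 6188318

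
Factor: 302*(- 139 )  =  - 41978 = -2^1* 139^1 * 151^1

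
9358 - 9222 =136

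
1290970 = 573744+717226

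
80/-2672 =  - 5/167=- 0.03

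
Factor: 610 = 2^1*5^1*61^1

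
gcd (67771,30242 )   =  1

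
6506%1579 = 190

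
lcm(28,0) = 0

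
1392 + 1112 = 2504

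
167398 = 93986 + 73412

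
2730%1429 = 1301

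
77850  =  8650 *9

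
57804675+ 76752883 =134557558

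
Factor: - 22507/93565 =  - 5^( - 1) * 71^1*317^1*18713^( - 1) 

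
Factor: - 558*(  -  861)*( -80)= - 38435040=   - 2^5*3^3*5^1 * 7^1*31^1*41^1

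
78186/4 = 39093/2 = 19546.50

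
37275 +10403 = 47678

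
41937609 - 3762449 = 38175160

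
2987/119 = 2987/119  =  25.10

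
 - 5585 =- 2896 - 2689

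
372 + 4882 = 5254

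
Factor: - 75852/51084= -49/33 = - 3^(-1)*7^2*11^( - 1) 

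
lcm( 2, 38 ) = 38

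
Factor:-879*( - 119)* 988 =103345788  =  2^2 * 3^1*7^1*13^1*17^1*19^1 *293^1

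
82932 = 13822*6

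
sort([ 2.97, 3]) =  [2.97, 3 ]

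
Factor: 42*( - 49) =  - 2^1*3^1 *7^3 = -  2058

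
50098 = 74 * 677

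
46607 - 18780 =27827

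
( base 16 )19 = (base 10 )25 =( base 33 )p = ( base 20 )15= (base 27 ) p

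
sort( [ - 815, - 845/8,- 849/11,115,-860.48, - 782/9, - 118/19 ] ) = [ - 860.48,  -  815, - 845/8, - 782/9, - 849/11,-118/19,115 ] 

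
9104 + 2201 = 11305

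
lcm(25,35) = 175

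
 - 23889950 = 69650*(- 343 )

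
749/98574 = 107/14082 = 0.01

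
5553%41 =18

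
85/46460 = 17/9292= 0.00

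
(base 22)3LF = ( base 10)1929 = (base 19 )56a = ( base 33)1pf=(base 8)3611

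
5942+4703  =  10645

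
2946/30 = 98 + 1/5 = 98.20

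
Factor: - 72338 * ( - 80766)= 2^2*3^2*7^2 * 641^1*5167^1 = 5842450908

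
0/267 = 0 = 0.00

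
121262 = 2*60631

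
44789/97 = 461 + 72/97 = 461.74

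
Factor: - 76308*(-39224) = 2^5*3^1*4903^1*6359^1 = 2993104992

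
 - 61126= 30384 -91510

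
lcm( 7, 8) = 56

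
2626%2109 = 517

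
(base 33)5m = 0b10111011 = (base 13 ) 115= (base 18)A7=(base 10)187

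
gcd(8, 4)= 4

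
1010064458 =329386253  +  680678205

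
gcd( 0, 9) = 9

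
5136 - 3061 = 2075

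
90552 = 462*196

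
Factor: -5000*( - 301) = 1505000 = 2^3*5^4*7^1*43^1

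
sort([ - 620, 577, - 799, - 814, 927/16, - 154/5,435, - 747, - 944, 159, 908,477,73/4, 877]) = [ - 944, - 814 , - 799, - 747, - 620, - 154/5,73/4, 927/16, 159, 435 , 477, 577 , 877, 908]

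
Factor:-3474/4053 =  - 6/7 = -2^1*3^1 * 7^( - 1)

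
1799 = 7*257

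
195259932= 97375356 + 97884576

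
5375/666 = 5375/666 = 8.07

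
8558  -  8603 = - 45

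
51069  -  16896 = 34173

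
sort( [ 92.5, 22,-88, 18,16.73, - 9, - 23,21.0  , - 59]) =[ - 88, - 59,- 23, - 9, 16.73,18,21.0, 22 , 92.5 ] 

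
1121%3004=1121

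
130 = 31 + 99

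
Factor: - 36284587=-59^1*67^2*137^1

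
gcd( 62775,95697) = 279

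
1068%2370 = 1068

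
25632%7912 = 1896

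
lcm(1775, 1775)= 1775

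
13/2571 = 13/2571 = 0.01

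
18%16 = 2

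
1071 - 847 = 224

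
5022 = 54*93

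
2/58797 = 2/58797= 0.00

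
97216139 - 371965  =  96844174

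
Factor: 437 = 19^1*23^1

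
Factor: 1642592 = 2^5*7^1*7333^1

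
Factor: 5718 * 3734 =2^2*3^1*953^1*1867^1 = 21351012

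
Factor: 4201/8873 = 19^(-1)*467^ ( -1)*4201^1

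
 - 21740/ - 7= 3105 + 5/7 = 3105.71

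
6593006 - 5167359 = 1425647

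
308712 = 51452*6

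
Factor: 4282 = 2^1 * 2141^1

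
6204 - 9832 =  - 3628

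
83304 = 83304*1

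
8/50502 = 4/25251 = 0.00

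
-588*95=-55860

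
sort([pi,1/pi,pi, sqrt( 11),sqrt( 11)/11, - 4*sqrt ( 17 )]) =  [ - 4*sqrt( 17 ),sqrt( 11 ) /11,1/pi,pi,pi, sqrt( 11 )]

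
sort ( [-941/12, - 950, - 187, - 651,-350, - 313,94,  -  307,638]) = [  -  950, - 651, - 350,-313 , - 307, - 187, - 941/12  ,  94 , 638]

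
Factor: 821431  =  13^1*179^1*353^1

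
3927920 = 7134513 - 3206593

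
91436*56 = 5120416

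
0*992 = 0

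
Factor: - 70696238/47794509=  -  2^1*3^(-3)*7^( - 1)*252881^( - 1)*35348119^1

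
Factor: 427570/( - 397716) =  - 845/786 = - 2^( - 1)* 3^ ( - 1)*5^1*13^2* 131^( - 1)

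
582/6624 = 97/1104 = 0.09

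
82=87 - 5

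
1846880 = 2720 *679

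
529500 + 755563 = 1285063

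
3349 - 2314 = 1035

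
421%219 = 202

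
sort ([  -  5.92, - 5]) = [ - 5.92, - 5]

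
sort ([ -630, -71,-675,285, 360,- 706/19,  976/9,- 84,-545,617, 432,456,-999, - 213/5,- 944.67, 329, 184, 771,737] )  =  [- 999, - 944.67, - 675,  -  630, - 545,-84, -71 ,  -  213/5, - 706/19,976/9, 184, 285, 329, 360,432, 456, 617,737, 771] 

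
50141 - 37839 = 12302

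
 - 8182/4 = -2046+1/2 = - 2045.50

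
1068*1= 1068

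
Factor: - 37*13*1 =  - 13^1*37^1 =- 481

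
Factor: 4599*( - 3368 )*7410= - 114776691120 = - 2^4*3^3*  5^1*7^1 * 13^1*19^1*73^1 * 421^1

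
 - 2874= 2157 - 5031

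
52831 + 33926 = 86757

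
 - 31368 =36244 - 67612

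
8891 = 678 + 8213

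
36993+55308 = 92301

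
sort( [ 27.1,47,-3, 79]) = [-3, 27.1, 47, 79 ]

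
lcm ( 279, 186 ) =558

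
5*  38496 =192480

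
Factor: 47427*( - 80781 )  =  - 3831200487 = - 3^2*15809^1*26927^1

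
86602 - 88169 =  - 1567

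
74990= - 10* ( - 7499) 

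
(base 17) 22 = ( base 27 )19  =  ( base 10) 36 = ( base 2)100100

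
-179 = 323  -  502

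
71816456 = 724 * 99194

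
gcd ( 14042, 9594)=2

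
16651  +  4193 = 20844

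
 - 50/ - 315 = 10/63 = 0.16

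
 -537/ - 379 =537/379= 1.42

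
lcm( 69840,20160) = 1955520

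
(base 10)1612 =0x64C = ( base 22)376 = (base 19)48g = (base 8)3114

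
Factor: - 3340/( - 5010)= 2^1*3^( - 1) = 2/3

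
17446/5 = 17446/5 = 3489.20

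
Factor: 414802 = 2^1 *207401^1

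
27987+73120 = 101107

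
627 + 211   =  838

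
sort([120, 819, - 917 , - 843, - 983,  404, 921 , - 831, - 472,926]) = [ - 983 , - 917  , - 843,  -  831, - 472,120,404,819, 921,926 ]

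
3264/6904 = 408/863  =  0.47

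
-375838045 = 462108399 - 837946444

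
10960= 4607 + 6353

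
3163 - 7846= - 4683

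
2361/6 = 393 + 1/2 = 393.50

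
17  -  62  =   - 45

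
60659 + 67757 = 128416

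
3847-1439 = 2408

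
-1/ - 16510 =1/16510 = 0.00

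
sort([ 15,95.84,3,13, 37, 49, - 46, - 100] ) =[ - 100, - 46, 3, 13, 15, 37,49,95.84 ]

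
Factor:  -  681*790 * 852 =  - 2^3 * 3^2*5^1 * 71^1*79^1*227^1 = -458367480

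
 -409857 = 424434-834291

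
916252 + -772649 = 143603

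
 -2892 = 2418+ -5310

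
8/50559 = 8/50559 = 0.00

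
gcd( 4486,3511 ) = 1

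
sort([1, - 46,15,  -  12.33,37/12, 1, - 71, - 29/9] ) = [-71, - 46,-12.33 , - 29/9 , 1, 1, 37/12,  15 ]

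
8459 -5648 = 2811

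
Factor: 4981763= 4981763^1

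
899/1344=899/1344 =0.67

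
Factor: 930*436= 405480 = 2^3 * 3^1*5^1*31^1*109^1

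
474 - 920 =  - 446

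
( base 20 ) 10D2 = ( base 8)20106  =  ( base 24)e86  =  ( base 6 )102130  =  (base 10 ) 8262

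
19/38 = 1/2 = 0.50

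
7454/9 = 828 + 2/9 = 828.22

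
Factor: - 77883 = -3^1*13^1*1997^1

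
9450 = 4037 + 5413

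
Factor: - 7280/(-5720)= 2^1 * 7^1*11^ ( - 1 )= 14/11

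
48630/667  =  72+606/667 = 72.91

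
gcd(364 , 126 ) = 14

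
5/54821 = 5/54821 = 0.00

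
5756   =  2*2878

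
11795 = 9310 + 2485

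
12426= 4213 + 8213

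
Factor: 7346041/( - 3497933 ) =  - 59^( - 1) * 101^( - 1)*587^(-1)*743^1*9887^1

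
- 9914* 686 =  - 6801004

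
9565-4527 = 5038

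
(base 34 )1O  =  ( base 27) 24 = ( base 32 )1Q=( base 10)58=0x3a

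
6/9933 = 2/3311 = 0.00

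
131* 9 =1179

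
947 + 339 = 1286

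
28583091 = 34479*829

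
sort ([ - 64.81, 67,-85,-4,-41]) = [-85,-64.81 ,  -  41,-4,67 ] 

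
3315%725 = 415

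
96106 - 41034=55072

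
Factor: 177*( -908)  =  -2^2 * 3^1*59^1*227^1  =  - 160716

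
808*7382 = 5964656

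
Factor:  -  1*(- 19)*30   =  570= 2^1 * 3^1*5^1 * 19^1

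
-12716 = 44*( - 289)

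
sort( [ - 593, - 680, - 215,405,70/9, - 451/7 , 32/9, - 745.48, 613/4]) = [ - 745.48, - 680, - 593, - 215,-451/7,32/9, 70/9,613/4,  405]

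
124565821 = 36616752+87949069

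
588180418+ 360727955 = 948908373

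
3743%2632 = 1111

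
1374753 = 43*31971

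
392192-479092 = - 86900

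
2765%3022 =2765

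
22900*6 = 137400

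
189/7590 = 63/2530= 0.02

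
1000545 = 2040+998505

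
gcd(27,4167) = 9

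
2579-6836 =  - 4257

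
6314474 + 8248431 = 14562905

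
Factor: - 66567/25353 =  - 22189/8451  =  -3^(-3 )*313^( - 1 )  *  22189^1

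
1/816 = 1/816 = 0.00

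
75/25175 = 3/1007 = 0.00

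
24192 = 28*864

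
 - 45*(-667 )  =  30015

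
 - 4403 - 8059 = - 12462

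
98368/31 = 98368/31 = 3173.16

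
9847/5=1969 + 2/5 = 1969.40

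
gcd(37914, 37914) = 37914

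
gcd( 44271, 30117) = 3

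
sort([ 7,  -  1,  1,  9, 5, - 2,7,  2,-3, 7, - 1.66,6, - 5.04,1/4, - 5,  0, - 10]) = [  -  10, - 5.04 , - 5, - 3,-2, - 1.66, - 1, 0, 1/4,1, 2,5,6,  7, 7,7,9 ] 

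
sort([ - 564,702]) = [  -  564, 702 ]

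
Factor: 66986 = 2^1*33493^1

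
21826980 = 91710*238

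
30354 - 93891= - 63537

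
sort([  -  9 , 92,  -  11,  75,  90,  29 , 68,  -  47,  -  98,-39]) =[  -  98 ,-47,  -  39,-11, - 9,  29,68,75,  90, 92 ] 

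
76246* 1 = 76246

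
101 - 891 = -790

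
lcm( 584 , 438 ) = 1752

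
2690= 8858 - 6168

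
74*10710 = 792540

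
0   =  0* 414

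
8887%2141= 323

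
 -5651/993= - 5651/993 = - 5.69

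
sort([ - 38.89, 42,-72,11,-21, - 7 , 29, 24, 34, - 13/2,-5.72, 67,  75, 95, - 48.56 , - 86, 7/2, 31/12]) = [  -  86,-72, - 48.56, - 38.89, - 21,-7, - 13/2, - 5.72, 31/12, 7/2, 11,24, 29,34, 42,67, 75, 95 ] 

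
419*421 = 176399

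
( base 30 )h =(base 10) 17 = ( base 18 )h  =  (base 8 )21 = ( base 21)H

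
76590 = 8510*9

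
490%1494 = 490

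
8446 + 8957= 17403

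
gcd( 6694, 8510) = 2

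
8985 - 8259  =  726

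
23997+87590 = 111587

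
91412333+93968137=185380470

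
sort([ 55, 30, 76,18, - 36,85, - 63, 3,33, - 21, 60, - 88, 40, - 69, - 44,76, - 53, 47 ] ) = [ - 88, - 69, - 63, - 53, - 44,- 36,-21, 3, 18,30 , 33, 40, 47, 55, 60,76, 76,  85 ]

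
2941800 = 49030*60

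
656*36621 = 24023376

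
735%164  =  79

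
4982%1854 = 1274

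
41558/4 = 20779/2 = 10389.50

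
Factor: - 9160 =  - 2^3 *5^1*229^1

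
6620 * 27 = 178740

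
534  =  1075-541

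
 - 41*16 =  - 656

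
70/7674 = 35/3837 = 0.01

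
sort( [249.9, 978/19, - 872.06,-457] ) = [ - 872.06,-457, 978/19, 249.9 ]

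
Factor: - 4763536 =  - 2^4*17^1 * 83^1*211^1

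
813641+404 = 814045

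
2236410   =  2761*810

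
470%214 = 42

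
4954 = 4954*1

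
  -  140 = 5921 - 6061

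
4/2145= 4/2145 = 0.00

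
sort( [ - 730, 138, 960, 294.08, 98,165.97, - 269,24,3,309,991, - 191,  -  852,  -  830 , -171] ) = [ - 852, - 830,- 730, - 269,- 191, - 171,3,  24,98, 138,165.97,294.08,309,  960, 991] 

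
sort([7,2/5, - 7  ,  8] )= [  -  7,2/5,  7,8]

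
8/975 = 8/975 = 0.01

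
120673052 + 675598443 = 796271495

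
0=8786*0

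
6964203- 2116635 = 4847568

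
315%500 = 315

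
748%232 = 52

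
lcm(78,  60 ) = 780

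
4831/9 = 536 + 7/9 = 536.78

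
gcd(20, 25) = 5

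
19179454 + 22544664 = 41724118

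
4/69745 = 4/69745 = 0.00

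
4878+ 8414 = 13292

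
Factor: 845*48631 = 5^1*11^1*13^2*4421^1 = 41093195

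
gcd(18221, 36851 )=1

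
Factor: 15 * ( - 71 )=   -  3^1*5^1 * 71^1 = - 1065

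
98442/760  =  129 + 201/380 = 129.53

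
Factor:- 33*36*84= -99792=-2^4*3^4*7^1*11^1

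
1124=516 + 608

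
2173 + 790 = 2963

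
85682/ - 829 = -85682/829 = - 103.36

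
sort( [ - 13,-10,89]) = [ - 13, - 10,89] 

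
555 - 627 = -72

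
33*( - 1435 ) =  - 47355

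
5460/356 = 15 + 30/89  =  15.34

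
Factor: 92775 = 3^1*5^2 * 1237^1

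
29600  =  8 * 3700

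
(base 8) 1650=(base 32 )t8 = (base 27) 17I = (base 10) 936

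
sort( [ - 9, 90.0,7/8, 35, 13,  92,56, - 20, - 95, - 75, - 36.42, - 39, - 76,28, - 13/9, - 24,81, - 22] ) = [ - 95, - 76, - 75, -39,-36.42, - 24, - 22,  -  20, - 9 ,-13/9, 7/8,13 , 28,35,  56, 81 , 90.0 , 92 ]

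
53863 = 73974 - 20111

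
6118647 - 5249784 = 868863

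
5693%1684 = 641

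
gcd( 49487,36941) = 697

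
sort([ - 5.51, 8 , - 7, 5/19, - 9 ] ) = [ - 9, - 7, -5.51,5/19, 8 ]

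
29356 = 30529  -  1173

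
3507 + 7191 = 10698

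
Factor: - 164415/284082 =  - 2^( - 1 )*5^1*97^1*419^( - 1) = - 485/838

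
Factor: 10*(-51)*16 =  - 8160 = -2^5 * 3^1*5^1*17^1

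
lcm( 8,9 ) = 72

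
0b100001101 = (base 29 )98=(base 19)e3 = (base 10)269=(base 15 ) 12E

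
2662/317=2662/317 = 8.40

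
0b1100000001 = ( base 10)769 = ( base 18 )26D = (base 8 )1401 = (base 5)11034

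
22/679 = 22/679 = 0.03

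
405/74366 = 405/74366= 0.01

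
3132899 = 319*9821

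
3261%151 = 90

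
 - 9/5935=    - 9/5935=- 0.00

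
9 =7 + 2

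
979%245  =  244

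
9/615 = 3/205  =  0.01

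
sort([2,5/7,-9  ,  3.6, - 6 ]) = [  -  9, - 6,  5/7, 2,  3.6]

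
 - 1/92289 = -1/92289 = - 0.00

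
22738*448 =10186624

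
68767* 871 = 59896057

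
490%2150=490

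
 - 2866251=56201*(-51 ) 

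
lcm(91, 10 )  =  910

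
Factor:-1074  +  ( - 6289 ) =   -  7363 = -37^1*199^1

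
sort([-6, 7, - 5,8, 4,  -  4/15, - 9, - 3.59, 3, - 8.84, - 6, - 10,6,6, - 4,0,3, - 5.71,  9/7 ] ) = [-10,  -  9,- 8.84,-6, - 6, - 5.71,  -  5, - 4, - 3.59, - 4/15,0,9/7,3, 3,4,6, 6, 7,8 ] 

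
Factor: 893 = 19^1 * 47^1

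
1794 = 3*598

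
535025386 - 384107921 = 150917465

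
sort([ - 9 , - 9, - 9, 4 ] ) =[ - 9, - 9,-9,4 ]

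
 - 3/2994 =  - 1/998 = -0.00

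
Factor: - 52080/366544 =-3^1*5^1*7^1 * 739^ (  -  1 ) = - 105/739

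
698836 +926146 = 1624982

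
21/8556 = 7/2852 = 0.00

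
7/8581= 7/8581 = 0.00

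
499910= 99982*5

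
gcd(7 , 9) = 1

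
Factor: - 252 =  - 2^2*3^2*7^1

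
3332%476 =0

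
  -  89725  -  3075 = - 92800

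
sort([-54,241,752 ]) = [ - 54,241, 752 ]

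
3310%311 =200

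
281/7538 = 281/7538 =0.04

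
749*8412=6300588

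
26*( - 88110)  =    -  2290860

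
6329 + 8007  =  14336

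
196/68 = 2 + 15/17 = 2.88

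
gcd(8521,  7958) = 1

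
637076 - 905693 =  - 268617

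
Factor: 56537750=2^1*5^3*17^1*53^1*251^1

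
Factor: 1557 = 3^2* 173^1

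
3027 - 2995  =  32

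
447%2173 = 447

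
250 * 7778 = 1944500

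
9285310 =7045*1318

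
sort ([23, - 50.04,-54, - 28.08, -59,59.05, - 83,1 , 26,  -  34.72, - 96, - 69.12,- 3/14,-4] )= [  -  96, - 83, - 69.12, -59, - 54 ,  -  50.04,  -  34.72, - 28.08,  -  4,-3/14, 1,23,26, 59.05 ] 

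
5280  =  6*880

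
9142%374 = 166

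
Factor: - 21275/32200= - 2^( - 3) * 7^ ( - 1)*37^1  =  -  37/56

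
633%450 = 183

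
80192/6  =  13365+1/3=13365.33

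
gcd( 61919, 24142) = 1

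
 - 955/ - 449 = 2 +57/449 = 2.13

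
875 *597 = 522375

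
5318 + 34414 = 39732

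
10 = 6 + 4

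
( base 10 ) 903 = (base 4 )32013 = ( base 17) 322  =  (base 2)1110000111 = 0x387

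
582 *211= 122802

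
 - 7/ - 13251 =1/1893 = 0.00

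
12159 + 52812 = 64971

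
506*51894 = 26258364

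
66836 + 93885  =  160721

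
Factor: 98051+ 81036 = 31^1*53^1*109^1=   179087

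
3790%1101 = 487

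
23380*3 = 70140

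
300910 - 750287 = -449377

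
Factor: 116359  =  116359^1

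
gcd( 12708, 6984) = 36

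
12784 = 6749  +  6035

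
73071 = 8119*9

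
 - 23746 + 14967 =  - 8779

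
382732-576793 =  - 194061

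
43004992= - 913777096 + 956782088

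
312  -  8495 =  - 8183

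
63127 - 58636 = 4491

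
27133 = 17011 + 10122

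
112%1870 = 112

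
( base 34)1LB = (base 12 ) 1109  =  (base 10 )1881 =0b11101011001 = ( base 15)856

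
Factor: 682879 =19^1*127^1*283^1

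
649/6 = 649/6 = 108.17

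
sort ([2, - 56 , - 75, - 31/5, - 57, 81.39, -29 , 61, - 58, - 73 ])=[ - 75, - 73, - 58, - 57, - 56, - 29, - 31/5, 2,61,81.39]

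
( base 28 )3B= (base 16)5F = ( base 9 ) 115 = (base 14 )6b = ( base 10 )95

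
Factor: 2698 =2^1*19^1*71^1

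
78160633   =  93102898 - 14942265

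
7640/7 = 7640/7 = 1091.43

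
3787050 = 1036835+2750215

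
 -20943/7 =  - 20943/7 = -  2991.86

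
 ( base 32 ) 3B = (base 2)1101011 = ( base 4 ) 1223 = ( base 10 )107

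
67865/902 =67865/902 = 75.24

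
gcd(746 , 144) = 2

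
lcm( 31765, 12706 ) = 63530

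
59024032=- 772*( - 76456 ) 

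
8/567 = 8/567 = 0.01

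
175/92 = 1  +  83/92 = 1.90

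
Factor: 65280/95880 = 2^5 * 47^( - 1) = 32/47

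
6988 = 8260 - 1272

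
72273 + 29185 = 101458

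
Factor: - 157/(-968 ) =2^( - 3)*11^( - 2 )*157^1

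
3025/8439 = 3025/8439=0.36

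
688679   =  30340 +658339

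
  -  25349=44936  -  70285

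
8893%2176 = 189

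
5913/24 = 1971/8=246.38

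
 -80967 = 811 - 81778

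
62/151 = 62/151 = 0.41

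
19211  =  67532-48321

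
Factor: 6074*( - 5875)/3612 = - 17842375/1806 = -2^( - 1 )*3^( - 1 )*5^3*7^( - 1 )*43^( - 1)*47^1*3037^1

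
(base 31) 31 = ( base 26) 3g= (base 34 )2q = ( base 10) 94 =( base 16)5E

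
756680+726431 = 1483111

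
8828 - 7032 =1796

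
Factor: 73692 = 2^2*3^2*23^1*89^1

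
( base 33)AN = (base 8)541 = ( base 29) C5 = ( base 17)13D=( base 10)353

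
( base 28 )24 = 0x3c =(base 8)74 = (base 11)55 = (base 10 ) 60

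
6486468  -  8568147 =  - 2081679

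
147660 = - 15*( - 9844)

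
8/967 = 8/967 = 0.01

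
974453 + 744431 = 1718884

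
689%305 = 79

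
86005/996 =86005/996 = 86.35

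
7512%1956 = 1644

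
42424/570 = 21212/285 = 74.43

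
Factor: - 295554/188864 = -651/416 = -2^( - 5)*3^1 * 7^1 * 13^ (-1)*31^1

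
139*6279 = 872781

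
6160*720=4435200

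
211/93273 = 211/93273 = 0.00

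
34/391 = 2/23=0.09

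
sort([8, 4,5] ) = [ 4, 5, 8]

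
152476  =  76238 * 2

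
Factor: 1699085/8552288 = 2^(-5) * 5^1*267259^( - 1)*339817^1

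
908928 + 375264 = 1284192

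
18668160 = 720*25928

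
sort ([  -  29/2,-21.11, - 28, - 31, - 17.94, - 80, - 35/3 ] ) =[- 80, - 31,-28 , - 21.11, - 17.94, - 29/2,  -  35/3] 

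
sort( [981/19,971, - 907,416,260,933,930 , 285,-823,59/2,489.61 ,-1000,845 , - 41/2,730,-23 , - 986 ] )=[ - 1000, - 986, - 907, - 823,  -  23,-41/2,59/2, 981/19,260,285,416,489.61, 730,845, 930, 933,971]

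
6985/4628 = 6985/4628 = 1.51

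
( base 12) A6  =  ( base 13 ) 99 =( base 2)1111110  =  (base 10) 126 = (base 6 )330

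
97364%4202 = 718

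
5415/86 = 62 + 83/86 =62.97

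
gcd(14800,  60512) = 16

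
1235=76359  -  75124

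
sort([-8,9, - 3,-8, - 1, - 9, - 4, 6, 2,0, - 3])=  [-9, - 8, - 8,-4 , - 3,-3,-1, 0,2,6,9]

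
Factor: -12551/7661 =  - 7^1*11^1*47^( - 1) = - 77/47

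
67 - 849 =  - 782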